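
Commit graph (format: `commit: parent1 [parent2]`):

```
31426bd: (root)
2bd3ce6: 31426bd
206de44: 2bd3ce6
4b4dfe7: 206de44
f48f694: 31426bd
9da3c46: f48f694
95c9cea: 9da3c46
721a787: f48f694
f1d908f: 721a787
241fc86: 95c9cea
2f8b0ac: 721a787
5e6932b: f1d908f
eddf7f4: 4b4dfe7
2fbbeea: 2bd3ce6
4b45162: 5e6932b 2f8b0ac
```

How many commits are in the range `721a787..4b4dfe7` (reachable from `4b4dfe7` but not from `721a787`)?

Reachable from 4b4dfe7: {206de44, 2bd3ce6, 31426bd, 4b4dfe7}.
Reachable from 721a787: {31426bd, 721a787, f48f694}.
In 4b4dfe7's history but not 721a787's: {206de44, 2bd3ce6, 4b4dfe7} — 3 commits.

3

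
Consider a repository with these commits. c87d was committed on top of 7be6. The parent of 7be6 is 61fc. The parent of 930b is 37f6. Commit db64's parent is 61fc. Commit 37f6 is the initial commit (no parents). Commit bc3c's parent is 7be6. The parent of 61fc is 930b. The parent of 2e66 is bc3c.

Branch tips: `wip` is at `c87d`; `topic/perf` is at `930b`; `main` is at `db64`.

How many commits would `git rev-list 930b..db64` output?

2

Reachable from db64: {37f6, 61fc, 930b, db64}.
Reachable from 930b: {37f6, 930b}.
In db64's history but not 930b's: {61fc, db64} — 2 commits.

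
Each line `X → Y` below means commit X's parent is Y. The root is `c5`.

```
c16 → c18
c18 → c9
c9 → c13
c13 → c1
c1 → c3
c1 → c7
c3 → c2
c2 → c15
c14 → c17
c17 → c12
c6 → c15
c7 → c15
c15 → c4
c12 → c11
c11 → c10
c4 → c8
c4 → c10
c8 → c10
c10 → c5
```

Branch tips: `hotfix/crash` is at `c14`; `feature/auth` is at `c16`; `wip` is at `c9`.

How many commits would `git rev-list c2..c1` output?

Reachable from c1: {c1, c10, c15, c2, c3, c4, c5, c7, c8}.
Reachable from c2: {c10, c15, c2, c4, c5, c8}.
In c1's history but not c2's: {c1, c3, c7} — 3 commits.

3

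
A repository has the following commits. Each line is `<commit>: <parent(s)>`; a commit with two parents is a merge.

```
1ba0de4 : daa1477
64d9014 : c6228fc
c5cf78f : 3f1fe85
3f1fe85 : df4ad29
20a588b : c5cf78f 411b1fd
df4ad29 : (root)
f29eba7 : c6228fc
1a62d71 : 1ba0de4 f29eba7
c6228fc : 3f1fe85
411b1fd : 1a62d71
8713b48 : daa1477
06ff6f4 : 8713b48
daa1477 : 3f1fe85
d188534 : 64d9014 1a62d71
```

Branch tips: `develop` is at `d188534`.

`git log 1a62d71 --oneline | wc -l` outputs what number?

7

Walking parent pointers from 1a62d71: reachable set = {1a62d71, 1ba0de4, 3f1fe85, c6228fc, daa1477, df4ad29, f29eba7}.
That is 7 commits.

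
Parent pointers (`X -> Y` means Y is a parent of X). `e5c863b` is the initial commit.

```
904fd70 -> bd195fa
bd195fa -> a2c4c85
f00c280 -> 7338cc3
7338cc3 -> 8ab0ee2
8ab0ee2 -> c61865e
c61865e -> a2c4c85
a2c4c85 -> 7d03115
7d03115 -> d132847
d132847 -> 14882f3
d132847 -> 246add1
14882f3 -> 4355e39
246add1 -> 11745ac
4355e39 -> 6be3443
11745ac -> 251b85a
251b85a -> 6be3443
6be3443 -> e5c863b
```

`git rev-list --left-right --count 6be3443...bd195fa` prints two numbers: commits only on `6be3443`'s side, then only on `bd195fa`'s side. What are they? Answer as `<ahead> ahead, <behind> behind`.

0 ahead, 9 behind

Reachable from 6be3443: {6be3443, e5c863b}.
Reachable from bd195fa: {11745ac, 14882f3, 246add1, 251b85a, 4355e39, 6be3443, 7d03115, a2c4c85, bd195fa, d132847, e5c863b}.
Only in 6be3443's history (ahead): {} — 0.
Only in bd195fa's history (behind): {11745ac, 14882f3, 246add1, 251b85a, 4355e39, 7d03115, a2c4c85, bd195fa, d132847} — 9.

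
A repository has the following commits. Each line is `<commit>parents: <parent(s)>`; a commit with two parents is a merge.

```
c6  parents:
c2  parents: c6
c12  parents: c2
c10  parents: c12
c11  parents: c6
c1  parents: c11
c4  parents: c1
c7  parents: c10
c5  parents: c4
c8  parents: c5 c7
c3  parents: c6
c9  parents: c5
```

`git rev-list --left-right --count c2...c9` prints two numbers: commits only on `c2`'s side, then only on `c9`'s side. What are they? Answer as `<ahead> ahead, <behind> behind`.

1 ahead, 5 behind

Reachable from c2: {c2, c6}.
Reachable from c9: {c1, c11, c4, c5, c6, c9}.
Only in c2's history (ahead): {c2} — 1.
Only in c9's history (behind): {c1, c11, c4, c5, c9} — 5.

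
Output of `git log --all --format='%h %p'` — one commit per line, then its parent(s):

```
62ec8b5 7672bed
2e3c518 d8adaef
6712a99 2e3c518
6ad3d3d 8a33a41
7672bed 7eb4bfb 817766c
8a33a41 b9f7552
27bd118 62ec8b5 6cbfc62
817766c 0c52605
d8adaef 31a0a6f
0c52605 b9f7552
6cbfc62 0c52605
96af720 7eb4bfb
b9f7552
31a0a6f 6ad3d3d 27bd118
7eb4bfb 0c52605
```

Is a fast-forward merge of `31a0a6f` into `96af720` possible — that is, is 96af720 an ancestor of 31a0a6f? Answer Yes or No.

No

A fast-forward from 96af720 to 31a0a6f is possible iff 96af720 is an ancestor of 31a0a6f.
Ancestors of 31a0a6f: {0c52605, 27bd118, 31a0a6f, 62ec8b5, 6ad3d3d, 6cbfc62, 7672bed, 7eb4bfb, 817766c, 8a33a41, b9f7552}.
96af720 is not among them, so fast-forward is not possible.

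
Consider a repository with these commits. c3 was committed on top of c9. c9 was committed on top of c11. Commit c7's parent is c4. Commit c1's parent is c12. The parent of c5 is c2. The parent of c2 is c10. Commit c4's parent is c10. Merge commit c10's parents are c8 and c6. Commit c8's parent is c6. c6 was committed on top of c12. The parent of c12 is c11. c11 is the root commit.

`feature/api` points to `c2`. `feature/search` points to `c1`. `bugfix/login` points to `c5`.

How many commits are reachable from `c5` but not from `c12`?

5

Reachable from c5: {c10, c11, c12, c2, c5, c6, c8}.
Reachable from c12: {c11, c12}.
In c5's history but not c12's: {c10, c2, c5, c6, c8} — 5 commits.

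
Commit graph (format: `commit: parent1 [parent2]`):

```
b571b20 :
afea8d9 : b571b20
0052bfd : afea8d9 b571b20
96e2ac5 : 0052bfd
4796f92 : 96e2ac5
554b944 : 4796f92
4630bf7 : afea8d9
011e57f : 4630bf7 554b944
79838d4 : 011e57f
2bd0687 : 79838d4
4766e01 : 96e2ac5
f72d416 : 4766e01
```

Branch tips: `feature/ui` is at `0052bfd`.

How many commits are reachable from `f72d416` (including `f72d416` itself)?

6

Walking parent pointers from f72d416: reachable set = {0052bfd, 4766e01, 96e2ac5, afea8d9, b571b20, f72d416}.
That is 6 commits.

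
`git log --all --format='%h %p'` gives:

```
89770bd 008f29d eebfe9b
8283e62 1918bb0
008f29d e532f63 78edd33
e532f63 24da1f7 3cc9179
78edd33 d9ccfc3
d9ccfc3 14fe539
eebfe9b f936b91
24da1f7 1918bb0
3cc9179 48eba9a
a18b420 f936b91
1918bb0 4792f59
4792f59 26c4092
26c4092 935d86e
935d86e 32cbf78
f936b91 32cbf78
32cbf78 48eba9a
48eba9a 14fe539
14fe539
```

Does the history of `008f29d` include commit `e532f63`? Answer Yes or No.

Yes

Ancestors of 008f29d (commits reachable by following parents): {008f29d, 14fe539, 1918bb0, 24da1f7, 26c4092, 32cbf78, 3cc9179, 4792f59, 48eba9a, 78edd33, 935d86e, d9ccfc3, e532f63}.
e532f63 is in that set, so it is an ancestor of 008f29d.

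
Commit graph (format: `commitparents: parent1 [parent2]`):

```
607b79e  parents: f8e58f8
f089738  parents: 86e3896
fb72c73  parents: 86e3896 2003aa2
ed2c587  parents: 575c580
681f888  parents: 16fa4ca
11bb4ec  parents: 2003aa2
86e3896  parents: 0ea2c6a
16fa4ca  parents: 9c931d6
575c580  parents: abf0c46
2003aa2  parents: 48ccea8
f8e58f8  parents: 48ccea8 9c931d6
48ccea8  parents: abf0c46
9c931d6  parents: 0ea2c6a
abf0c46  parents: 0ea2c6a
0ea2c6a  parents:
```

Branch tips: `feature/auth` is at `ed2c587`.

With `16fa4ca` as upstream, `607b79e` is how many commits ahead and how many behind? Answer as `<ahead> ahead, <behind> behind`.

Reachable from 607b79e: {0ea2c6a, 48ccea8, 607b79e, 9c931d6, abf0c46, f8e58f8}.
Reachable from 16fa4ca: {0ea2c6a, 16fa4ca, 9c931d6}.
Only in 607b79e's history (ahead): {48ccea8, 607b79e, abf0c46, f8e58f8} — 4.
Only in 16fa4ca's history (behind): {16fa4ca} — 1.

4 ahead, 1 behind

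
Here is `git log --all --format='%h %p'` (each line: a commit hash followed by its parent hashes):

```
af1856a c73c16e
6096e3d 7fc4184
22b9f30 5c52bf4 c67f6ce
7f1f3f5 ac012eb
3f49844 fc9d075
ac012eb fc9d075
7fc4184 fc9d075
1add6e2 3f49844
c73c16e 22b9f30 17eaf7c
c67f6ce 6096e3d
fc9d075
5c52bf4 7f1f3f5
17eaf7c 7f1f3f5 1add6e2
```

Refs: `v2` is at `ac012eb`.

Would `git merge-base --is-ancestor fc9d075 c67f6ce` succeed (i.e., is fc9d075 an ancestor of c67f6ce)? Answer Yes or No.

Ancestors of c67f6ce (commits reachable by following parents): {6096e3d, 7fc4184, c67f6ce, fc9d075}.
fc9d075 is in that set, so it is an ancestor of c67f6ce.

Yes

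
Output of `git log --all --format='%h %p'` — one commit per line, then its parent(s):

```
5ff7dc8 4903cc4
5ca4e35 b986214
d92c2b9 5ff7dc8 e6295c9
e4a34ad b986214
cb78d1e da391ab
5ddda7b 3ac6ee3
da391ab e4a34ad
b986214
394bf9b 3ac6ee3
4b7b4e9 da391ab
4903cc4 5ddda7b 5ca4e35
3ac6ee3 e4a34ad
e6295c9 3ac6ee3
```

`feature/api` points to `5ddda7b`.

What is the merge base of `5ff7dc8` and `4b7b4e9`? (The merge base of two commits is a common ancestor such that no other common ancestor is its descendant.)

e4a34ad

Ancestors of 5ff7dc8: {3ac6ee3, 4903cc4, 5ca4e35, 5ddda7b, 5ff7dc8, b986214, e4a34ad}.
Ancestors of 4b7b4e9: {4b7b4e9, b986214, da391ab, e4a34ad}.
Common ancestors: {b986214, e4a34ad}.
Among these, e4a34ad is not an ancestor of any other common ancestor — it is the merge base.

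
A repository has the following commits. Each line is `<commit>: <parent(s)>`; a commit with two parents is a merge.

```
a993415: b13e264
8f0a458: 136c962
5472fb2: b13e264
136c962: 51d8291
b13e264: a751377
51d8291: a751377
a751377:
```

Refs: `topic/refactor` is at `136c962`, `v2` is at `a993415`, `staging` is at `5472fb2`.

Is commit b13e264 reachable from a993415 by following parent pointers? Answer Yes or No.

Yes

Ancestors of a993415 (commits reachable by following parents): {a751377, a993415, b13e264}.
b13e264 is in that set, so it is an ancestor of a993415.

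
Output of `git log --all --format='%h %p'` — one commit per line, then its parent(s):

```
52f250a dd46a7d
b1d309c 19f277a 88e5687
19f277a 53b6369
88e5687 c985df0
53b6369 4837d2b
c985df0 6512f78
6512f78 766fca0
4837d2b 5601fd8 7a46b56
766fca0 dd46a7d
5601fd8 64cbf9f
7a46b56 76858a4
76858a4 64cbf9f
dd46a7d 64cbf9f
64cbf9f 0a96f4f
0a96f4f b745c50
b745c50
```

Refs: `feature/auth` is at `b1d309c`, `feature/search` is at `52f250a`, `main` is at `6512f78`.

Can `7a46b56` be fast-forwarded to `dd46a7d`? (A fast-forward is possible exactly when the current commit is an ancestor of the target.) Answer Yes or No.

No

A fast-forward from 7a46b56 to dd46a7d is possible iff 7a46b56 is an ancestor of dd46a7d.
Ancestors of dd46a7d: {0a96f4f, 64cbf9f, b745c50, dd46a7d}.
7a46b56 is not among them, so fast-forward is not possible.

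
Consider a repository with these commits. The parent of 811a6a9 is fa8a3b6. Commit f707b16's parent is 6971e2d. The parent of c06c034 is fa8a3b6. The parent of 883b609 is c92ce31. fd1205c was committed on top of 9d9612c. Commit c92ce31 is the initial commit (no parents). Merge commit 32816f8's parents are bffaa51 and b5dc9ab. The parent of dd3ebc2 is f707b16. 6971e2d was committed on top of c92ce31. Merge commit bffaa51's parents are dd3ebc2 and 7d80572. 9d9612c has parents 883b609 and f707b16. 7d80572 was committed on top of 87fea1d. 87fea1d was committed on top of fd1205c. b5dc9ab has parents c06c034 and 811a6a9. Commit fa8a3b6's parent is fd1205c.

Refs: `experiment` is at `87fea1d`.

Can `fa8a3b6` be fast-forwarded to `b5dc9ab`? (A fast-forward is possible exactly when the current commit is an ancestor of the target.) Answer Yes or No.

Yes

A fast-forward from fa8a3b6 to b5dc9ab is possible iff fa8a3b6 is an ancestor of b5dc9ab.
Ancestors of b5dc9ab: {6971e2d, 811a6a9, 883b609, 9d9612c, b5dc9ab, c06c034, c92ce31, f707b16, fa8a3b6, fd1205c}.
fa8a3b6 is among them, so fast-forward is possible.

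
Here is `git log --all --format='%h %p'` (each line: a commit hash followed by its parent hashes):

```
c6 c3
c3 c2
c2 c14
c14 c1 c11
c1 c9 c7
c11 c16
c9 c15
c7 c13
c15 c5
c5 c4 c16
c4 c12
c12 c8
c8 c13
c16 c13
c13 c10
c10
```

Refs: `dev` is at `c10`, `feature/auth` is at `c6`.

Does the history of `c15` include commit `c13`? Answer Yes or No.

Ancestors of c15 (commits reachable by following parents): {c10, c12, c13, c15, c16, c4, c5, c8}.
c13 is in that set, so it is an ancestor of c15.

Yes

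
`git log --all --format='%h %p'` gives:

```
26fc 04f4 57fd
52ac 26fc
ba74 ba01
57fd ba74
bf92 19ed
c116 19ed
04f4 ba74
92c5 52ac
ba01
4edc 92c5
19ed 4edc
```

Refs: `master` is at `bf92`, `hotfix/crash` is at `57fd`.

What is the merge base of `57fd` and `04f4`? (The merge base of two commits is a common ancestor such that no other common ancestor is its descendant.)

Ancestors of 57fd: {57fd, ba01, ba74}.
Ancestors of 04f4: {04f4, ba01, ba74}.
Common ancestors: {ba01, ba74}.
Among these, ba74 is not an ancestor of any other common ancestor — it is the merge base.

ba74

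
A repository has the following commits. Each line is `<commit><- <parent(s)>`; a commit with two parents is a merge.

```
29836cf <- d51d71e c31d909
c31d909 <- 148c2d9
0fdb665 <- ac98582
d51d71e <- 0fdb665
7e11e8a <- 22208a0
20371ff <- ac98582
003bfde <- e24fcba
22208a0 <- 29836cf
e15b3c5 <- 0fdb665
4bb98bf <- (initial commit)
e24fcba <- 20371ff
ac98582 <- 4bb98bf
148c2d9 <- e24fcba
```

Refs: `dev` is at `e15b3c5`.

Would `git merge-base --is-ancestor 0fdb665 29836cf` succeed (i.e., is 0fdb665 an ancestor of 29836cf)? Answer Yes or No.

Yes

Ancestors of 29836cf (commits reachable by following parents): {0fdb665, 148c2d9, 20371ff, 29836cf, 4bb98bf, ac98582, c31d909, d51d71e, e24fcba}.
0fdb665 is in that set, so it is an ancestor of 29836cf.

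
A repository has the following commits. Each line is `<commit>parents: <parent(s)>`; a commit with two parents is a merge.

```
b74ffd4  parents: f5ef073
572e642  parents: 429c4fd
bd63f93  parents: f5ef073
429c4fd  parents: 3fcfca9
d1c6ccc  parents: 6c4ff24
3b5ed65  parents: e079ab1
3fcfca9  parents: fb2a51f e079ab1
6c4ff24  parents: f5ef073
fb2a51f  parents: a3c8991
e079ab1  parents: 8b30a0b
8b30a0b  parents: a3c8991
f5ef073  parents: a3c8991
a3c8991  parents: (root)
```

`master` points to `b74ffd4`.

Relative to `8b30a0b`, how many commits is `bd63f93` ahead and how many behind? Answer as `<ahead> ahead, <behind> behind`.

2 ahead, 1 behind

Reachable from bd63f93: {a3c8991, bd63f93, f5ef073}.
Reachable from 8b30a0b: {8b30a0b, a3c8991}.
Only in bd63f93's history (ahead): {bd63f93, f5ef073} — 2.
Only in 8b30a0b's history (behind): {8b30a0b} — 1.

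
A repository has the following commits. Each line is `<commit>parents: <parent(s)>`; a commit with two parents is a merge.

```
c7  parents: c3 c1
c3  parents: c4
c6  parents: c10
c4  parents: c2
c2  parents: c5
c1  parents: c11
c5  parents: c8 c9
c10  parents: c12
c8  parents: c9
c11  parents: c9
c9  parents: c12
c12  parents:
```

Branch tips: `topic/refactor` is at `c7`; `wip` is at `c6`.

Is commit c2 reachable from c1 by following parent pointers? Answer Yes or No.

Ancestors of c1: {c1, c11, c12, c9}.
c2 is not in that set, so it is not an ancestor of c1.

No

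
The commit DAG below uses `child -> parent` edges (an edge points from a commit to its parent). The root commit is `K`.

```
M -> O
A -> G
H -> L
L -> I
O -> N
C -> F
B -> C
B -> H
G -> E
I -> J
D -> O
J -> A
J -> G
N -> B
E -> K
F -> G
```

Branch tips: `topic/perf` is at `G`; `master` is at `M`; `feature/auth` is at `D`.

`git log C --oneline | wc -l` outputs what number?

Walking parent pointers from C: reachable set = {C, E, F, G, K}.
That is 5 commits.

5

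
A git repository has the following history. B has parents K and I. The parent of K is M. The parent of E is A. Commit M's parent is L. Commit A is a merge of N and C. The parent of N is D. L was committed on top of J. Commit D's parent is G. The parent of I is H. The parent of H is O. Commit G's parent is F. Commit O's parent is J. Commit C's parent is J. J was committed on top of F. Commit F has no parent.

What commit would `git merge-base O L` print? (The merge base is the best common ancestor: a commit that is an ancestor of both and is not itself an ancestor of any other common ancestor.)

J

Ancestors of O: {F, J, O}.
Ancestors of L: {F, J, L}.
Common ancestors: {F, J}.
Among these, J is not an ancestor of any other common ancestor — it is the merge base.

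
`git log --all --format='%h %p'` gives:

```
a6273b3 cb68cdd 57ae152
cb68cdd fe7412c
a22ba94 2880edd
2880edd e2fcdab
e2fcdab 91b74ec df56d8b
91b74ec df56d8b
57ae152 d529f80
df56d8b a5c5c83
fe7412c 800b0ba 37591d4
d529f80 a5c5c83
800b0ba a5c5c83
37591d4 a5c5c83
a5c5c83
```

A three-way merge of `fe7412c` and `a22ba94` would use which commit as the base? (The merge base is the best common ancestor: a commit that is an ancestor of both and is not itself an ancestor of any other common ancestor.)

a5c5c83

Ancestors of fe7412c: {37591d4, 800b0ba, a5c5c83, fe7412c}.
Ancestors of a22ba94: {2880edd, 91b74ec, a22ba94, a5c5c83, df56d8b, e2fcdab}.
Common ancestors: {a5c5c83}.
The only common ancestor is a5c5c83, so it is the merge base.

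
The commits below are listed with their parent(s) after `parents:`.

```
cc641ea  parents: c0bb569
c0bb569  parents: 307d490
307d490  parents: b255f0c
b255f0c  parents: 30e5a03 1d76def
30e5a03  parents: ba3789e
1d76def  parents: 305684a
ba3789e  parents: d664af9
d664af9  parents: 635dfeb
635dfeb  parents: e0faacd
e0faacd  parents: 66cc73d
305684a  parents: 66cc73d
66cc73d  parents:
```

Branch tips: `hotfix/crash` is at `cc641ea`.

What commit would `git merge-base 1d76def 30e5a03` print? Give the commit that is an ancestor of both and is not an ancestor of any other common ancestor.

Ancestors of 1d76def: {1d76def, 305684a, 66cc73d}.
Ancestors of 30e5a03: {30e5a03, 635dfeb, 66cc73d, ba3789e, d664af9, e0faacd}.
Common ancestors: {66cc73d}.
The only common ancestor is 66cc73d, so it is the merge base.

66cc73d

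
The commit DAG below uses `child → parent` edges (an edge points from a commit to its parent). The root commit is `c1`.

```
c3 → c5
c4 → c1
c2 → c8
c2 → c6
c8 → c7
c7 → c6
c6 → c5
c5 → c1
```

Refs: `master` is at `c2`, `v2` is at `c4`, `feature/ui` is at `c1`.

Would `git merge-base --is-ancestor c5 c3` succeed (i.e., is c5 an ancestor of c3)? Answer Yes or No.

Ancestors of c3 (commits reachable by following parents): {c1, c3, c5}.
c5 is in that set, so it is an ancestor of c3.

Yes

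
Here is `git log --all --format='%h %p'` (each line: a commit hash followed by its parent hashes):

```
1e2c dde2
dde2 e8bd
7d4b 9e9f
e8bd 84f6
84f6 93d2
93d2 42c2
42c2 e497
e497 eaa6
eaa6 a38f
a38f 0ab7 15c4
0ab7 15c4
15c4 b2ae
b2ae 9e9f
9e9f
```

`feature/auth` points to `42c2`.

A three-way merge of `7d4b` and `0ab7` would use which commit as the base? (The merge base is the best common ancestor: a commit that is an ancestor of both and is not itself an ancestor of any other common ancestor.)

9e9f

Ancestors of 7d4b: {7d4b, 9e9f}.
Ancestors of 0ab7: {0ab7, 15c4, 9e9f, b2ae}.
Common ancestors: {9e9f}.
The only common ancestor is 9e9f, so it is the merge base.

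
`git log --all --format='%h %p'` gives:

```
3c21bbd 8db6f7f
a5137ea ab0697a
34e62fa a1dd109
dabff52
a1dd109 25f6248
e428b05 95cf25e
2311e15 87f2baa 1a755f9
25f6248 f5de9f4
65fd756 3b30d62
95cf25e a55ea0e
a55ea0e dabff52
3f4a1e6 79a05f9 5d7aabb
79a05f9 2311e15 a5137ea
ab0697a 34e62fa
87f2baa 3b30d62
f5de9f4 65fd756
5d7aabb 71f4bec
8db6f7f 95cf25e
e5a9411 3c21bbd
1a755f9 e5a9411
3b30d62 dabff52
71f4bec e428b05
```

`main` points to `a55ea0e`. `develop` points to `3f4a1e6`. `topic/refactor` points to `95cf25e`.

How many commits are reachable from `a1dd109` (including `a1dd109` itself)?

6

Walking parent pointers from a1dd109: reachable set = {25f6248, 3b30d62, 65fd756, a1dd109, dabff52, f5de9f4}.
That is 6 commits.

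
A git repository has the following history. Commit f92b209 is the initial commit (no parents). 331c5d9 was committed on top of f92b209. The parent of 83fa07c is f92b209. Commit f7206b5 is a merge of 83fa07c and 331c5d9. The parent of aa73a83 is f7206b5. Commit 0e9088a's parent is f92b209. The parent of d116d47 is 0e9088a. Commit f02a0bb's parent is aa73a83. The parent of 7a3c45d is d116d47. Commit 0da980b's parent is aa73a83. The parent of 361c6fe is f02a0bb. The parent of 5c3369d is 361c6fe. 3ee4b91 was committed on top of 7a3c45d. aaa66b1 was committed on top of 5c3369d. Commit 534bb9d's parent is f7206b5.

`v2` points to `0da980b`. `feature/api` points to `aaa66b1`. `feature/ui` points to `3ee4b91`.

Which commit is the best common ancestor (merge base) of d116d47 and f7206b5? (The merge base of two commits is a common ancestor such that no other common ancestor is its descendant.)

f92b209

Ancestors of d116d47: {0e9088a, d116d47, f92b209}.
Ancestors of f7206b5: {331c5d9, 83fa07c, f7206b5, f92b209}.
Common ancestors: {f92b209}.
The only common ancestor is f92b209, so it is the merge base.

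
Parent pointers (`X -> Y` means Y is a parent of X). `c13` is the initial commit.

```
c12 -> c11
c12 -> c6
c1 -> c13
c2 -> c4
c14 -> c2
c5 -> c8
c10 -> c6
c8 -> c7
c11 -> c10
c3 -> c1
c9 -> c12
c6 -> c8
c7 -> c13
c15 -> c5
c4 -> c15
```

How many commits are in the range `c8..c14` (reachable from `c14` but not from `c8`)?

5

Reachable from c14: {c13, c14, c15, c2, c4, c5, c7, c8}.
Reachable from c8: {c13, c7, c8}.
In c14's history but not c8's: {c14, c15, c2, c4, c5} — 5 commits.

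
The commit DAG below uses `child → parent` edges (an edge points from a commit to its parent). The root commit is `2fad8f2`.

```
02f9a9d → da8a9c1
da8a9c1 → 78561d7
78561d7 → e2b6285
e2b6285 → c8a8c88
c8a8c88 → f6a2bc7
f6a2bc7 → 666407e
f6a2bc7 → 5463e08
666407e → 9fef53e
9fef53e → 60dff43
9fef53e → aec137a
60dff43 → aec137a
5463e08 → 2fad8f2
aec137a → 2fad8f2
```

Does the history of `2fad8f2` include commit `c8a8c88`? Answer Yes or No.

No

Ancestors of 2fad8f2: {2fad8f2}.
c8a8c88 is not in that set, so it is not an ancestor of 2fad8f2.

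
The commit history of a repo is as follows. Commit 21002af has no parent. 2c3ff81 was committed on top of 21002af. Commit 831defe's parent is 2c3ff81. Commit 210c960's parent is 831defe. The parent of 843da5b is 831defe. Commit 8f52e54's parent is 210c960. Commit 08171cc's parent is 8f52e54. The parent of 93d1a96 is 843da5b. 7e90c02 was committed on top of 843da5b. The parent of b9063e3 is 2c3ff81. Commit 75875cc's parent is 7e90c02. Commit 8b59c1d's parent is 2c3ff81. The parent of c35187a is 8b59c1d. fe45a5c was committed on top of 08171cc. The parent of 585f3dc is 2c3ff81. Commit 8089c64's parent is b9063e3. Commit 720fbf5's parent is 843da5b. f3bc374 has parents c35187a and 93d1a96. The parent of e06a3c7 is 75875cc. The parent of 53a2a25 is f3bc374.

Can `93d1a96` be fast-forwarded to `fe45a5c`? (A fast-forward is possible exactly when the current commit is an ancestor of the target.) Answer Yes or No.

A fast-forward from 93d1a96 to fe45a5c is possible iff 93d1a96 is an ancestor of fe45a5c.
Ancestors of fe45a5c: {08171cc, 21002af, 210c960, 2c3ff81, 831defe, 8f52e54, fe45a5c}.
93d1a96 is not among them, so fast-forward is not possible.

No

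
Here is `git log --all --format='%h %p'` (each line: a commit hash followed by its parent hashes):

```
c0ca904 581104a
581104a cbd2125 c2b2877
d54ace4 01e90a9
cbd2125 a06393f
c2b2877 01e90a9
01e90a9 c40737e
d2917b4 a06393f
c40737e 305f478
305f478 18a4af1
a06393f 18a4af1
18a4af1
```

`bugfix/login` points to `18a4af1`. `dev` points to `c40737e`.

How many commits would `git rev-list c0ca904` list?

Walking parent pointers from c0ca904: reachable set = {01e90a9, 18a4af1, 305f478, 581104a, a06393f, c0ca904, c2b2877, c40737e, cbd2125}.
That is 9 commits.

9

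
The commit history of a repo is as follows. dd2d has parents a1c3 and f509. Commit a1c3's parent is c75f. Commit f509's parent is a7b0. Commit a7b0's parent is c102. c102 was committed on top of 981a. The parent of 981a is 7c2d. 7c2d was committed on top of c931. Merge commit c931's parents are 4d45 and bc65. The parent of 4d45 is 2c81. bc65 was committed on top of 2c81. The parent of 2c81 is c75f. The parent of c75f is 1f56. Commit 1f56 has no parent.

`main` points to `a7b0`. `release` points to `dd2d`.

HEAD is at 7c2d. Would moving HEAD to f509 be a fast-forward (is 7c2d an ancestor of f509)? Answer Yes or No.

Yes

A fast-forward from 7c2d to f509 is possible iff 7c2d is an ancestor of f509.
Ancestors of f509: {1f56, 2c81, 4d45, 7c2d, 981a, a7b0, bc65, c102, c75f, c931, f509}.
7c2d is among them, so fast-forward is possible.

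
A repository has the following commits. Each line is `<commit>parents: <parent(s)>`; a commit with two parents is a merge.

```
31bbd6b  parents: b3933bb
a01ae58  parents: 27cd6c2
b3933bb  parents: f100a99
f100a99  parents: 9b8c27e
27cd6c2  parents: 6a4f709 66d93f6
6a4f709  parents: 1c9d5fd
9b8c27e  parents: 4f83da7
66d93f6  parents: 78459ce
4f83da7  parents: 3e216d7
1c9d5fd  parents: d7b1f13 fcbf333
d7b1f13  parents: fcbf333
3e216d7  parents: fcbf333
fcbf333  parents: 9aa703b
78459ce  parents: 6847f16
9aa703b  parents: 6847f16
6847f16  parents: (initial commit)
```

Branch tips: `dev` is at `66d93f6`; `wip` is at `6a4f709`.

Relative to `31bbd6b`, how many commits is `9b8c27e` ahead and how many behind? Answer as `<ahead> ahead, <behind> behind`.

0 ahead, 3 behind

Reachable from 9b8c27e: {3e216d7, 4f83da7, 6847f16, 9aa703b, 9b8c27e, fcbf333}.
Reachable from 31bbd6b: {31bbd6b, 3e216d7, 4f83da7, 6847f16, 9aa703b, 9b8c27e, b3933bb, f100a99, fcbf333}.
Only in 9b8c27e's history (ahead): {} — 0.
Only in 31bbd6b's history (behind): {31bbd6b, b3933bb, f100a99} — 3.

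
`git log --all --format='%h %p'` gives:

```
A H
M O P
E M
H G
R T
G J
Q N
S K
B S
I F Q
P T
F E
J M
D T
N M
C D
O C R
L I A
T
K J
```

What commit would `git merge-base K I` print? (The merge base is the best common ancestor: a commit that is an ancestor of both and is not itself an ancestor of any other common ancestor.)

Ancestors of K: {C, D, J, K, M, O, P, R, T}.
Ancestors of I: {C, D, E, F, I, M, N, O, P, Q, R, T}.
Common ancestors: {C, D, M, O, P, R, T}.
Among these, M is not an ancestor of any other common ancestor — it is the merge base.

M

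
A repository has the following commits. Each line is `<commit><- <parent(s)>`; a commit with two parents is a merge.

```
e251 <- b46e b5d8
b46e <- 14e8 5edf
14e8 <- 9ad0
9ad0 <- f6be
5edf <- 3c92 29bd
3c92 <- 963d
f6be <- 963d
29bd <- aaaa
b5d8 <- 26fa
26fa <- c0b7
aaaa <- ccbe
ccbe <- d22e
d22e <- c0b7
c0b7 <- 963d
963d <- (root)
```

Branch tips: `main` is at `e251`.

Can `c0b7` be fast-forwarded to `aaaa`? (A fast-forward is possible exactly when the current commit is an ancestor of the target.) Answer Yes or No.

A fast-forward from c0b7 to aaaa is possible iff c0b7 is an ancestor of aaaa.
Ancestors of aaaa: {963d, aaaa, c0b7, ccbe, d22e}.
c0b7 is among them, so fast-forward is possible.

Yes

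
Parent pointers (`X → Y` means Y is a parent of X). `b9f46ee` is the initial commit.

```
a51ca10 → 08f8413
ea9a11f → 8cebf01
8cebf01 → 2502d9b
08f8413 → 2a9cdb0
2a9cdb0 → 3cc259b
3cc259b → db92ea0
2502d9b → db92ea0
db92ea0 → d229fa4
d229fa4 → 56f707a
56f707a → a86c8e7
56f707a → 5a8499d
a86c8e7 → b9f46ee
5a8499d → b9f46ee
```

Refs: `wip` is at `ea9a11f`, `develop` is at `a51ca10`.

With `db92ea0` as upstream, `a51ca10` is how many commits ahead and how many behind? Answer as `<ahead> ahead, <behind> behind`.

Reachable from a51ca10: {08f8413, 2a9cdb0, 3cc259b, 56f707a, 5a8499d, a51ca10, a86c8e7, b9f46ee, d229fa4, db92ea0}.
Reachable from db92ea0: {56f707a, 5a8499d, a86c8e7, b9f46ee, d229fa4, db92ea0}.
Only in a51ca10's history (ahead): {08f8413, 2a9cdb0, 3cc259b, a51ca10} — 4.
Only in db92ea0's history (behind): {} — 0.

4 ahead, 0 behind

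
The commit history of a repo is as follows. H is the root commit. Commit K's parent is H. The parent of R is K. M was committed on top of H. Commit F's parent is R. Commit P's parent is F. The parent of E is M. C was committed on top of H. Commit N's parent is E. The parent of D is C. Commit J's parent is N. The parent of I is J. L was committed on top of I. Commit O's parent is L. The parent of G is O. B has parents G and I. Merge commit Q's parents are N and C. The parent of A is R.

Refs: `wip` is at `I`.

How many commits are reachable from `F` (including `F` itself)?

Walking parent pointers from F: reachable set = {F, H, K, R}.
That is 4 commits.

4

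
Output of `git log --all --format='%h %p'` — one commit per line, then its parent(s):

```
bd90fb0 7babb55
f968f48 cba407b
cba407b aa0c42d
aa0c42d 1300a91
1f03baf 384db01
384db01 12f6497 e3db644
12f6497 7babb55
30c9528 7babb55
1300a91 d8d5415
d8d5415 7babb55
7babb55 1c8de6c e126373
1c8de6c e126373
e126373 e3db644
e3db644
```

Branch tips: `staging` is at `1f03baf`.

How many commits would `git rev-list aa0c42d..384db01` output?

Reachable from 384db01: {12f6497, 1c8de6c, 384db01, 7babb55, e126373, e3db644}.
Reachable from aa0c42d: {1300a91, 1c8de6c, 7babb55, aa0c42d, d8d5415, e126373, e3db644}.
In 384db01's history but not aa0c42d's: {12f6497, 384db01} — 2 commits.

2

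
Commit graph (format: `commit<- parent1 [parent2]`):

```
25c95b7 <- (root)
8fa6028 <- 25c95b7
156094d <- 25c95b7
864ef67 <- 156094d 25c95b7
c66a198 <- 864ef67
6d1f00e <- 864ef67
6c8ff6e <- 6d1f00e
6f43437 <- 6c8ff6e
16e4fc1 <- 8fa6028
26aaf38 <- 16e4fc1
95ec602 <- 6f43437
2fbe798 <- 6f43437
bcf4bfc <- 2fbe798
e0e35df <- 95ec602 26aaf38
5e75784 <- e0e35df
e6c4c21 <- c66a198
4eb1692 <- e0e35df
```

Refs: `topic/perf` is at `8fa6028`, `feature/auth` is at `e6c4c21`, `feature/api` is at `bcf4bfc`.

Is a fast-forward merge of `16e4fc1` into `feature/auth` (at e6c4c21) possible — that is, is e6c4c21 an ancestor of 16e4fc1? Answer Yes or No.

A fast-forward from e6c4c21 to 16e4fc1 is possible iff e6c4c21 is an ancestor of 16e4fc1.
Ancestors of 16e4fc1: {16e4fc1, 25c95b7, 8fa6028}.
e6c4c21 is not among them, so fast-forward is not possible.

No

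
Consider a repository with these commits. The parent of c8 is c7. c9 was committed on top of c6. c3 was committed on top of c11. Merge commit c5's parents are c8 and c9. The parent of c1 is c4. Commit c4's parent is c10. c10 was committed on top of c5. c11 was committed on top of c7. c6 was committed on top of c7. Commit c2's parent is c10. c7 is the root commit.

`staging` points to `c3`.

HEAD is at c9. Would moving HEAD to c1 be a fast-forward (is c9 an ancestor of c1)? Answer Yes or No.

Yes

A fast-forward from c9 to c1 is possible iff c9 is an ancestor of c1.
Ancestors of c1: {c1, c10, c4, c5, c6, c7, c8, c9}.
c9 is among them, so fast-forward is possible.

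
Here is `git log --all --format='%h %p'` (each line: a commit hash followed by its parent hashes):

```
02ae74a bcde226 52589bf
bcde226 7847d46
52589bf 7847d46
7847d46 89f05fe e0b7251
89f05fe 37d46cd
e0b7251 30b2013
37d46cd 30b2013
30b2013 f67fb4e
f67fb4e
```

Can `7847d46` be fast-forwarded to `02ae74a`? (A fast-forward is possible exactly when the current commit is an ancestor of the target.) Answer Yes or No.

A fast-forward from 7847d46 to 02ae74a is possible iff 7847d46 is an ancestor of 02ae74a.
Ancestors of 02ae74a: {02ae74a, 30b2013, 37d46cd, 52589bf, 7847d46, 89f05fe, bcde226, e0b7251, f67fb4e}.
7847d46 is among them, so fast-forward is possible.

Yes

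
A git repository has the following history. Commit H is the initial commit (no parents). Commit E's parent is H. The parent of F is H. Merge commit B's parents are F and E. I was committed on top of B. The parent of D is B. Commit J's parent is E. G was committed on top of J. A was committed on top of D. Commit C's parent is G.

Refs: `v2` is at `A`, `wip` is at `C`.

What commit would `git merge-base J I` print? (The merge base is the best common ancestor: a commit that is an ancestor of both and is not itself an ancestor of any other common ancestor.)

E

Ancestors of J: {E, H, J}.
Ancestors of I: {B, E, F, H, I}.
Common ancestors: {E, H}.
Among these, E is not an ancestor of any other common ancestor — it is the merge base.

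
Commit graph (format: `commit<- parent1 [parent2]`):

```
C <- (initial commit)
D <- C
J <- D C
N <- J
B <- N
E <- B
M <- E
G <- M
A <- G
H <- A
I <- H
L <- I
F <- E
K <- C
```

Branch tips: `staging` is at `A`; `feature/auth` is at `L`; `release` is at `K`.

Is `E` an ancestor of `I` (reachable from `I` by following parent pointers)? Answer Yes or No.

Ancestors of I (commits reachable by following parents): {A, B, C, D, E, G, H, I, J, M, N}.
E is in that set, so it is an ancestor of I.

Yes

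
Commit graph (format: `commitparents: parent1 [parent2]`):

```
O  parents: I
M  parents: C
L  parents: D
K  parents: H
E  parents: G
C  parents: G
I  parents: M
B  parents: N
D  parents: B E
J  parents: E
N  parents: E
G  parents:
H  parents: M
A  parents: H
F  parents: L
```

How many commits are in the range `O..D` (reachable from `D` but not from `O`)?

4

Reachable from D: {B, D, E, G, N}.
Reachable from O: {C, G, I, M, O}.
In D's history but not O's: {B, D, E, N} — 4 commits.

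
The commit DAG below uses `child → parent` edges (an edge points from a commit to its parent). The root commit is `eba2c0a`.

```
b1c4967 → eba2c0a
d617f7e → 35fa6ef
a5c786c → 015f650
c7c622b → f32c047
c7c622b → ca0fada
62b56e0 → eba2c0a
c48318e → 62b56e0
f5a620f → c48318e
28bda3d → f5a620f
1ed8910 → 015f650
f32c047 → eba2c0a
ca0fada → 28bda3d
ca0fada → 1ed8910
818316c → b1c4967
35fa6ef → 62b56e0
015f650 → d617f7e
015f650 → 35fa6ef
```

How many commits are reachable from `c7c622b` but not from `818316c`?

11

Reachable from c7c622b: {015f650, 1ed8910, 28bda3d, 35fa6ef, 62b56e0, c48318e, c7c622b, ca0fada, d617f7e, eba2c0a, f32c047, f5a620f}.
Reachable from 818316c: {818316c, b1c4967, eba2c0a}.
In c7c622b's history but not 818316c's: {015f650, 1ed8910, 28bda3d, 35fa6ef, 62b56e0, c48318e, c7c622b, ca0fada, d617f7e, f32c047, f5a620f} — 11 commits.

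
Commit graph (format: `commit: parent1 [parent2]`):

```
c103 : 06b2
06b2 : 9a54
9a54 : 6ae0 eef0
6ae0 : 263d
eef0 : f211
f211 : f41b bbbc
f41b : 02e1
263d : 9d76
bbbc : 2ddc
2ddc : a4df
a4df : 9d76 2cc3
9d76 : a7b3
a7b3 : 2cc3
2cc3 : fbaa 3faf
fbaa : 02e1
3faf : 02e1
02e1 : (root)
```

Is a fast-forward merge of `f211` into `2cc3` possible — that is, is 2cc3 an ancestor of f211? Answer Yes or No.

Yes

A fast-forward from 2cc3 to f211 is possible iff 2cc3 is an ancestor of f211.
Ancestors of f211: {02e1, 2cc3, 2ddc, 3faf, 9d76, a4df, a7b3, bbbc, f211, f41b, fbaa}.
2cc3 is among them, so fast-forward is possible.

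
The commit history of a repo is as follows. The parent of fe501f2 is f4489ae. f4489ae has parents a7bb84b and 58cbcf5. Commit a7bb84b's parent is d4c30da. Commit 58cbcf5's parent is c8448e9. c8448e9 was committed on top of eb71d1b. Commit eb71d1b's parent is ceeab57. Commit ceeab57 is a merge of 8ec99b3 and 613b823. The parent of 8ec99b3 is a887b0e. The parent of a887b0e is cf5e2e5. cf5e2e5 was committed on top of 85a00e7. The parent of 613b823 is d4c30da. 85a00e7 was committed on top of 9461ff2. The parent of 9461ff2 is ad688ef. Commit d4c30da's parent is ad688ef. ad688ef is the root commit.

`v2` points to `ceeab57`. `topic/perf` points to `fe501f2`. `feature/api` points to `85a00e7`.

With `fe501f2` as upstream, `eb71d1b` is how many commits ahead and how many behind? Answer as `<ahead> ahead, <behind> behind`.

0 ahead, 5 behind

Reachable from eb71d1b: {613b823, 85a00e7, 8ec99b3, 9461ff2, a887b0e, ad688ef, ceeab57, cf5e2e5, d4c30da, eb71d1b}.
Reachable from fe501f2: {58cbcf5, 613b823, 85a00e7, 8ec99b3, 9461ff2, a7bb84b, a887b0e, ad688ef, c8448e9, ceeab57, cf5e2e5, d4c30da, eb71d1b, f4489ae, fe501f2}.
Only in eb71d1b's history (ahead): {} — 0.
Only in fe501f2's history (behind): {58cbcf5, a7bb84b, c8448e9, f4489ae, fe501f2} — 5.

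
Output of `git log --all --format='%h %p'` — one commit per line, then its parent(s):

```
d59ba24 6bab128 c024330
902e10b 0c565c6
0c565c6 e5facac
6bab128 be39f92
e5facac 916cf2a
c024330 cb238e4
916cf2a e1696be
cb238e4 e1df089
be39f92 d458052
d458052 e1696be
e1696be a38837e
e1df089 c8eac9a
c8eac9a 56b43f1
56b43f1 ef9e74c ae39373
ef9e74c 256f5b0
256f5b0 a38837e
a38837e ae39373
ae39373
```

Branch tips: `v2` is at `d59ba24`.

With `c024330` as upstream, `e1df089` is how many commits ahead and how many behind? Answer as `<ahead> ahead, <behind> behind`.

0 ahead, 2 behind

Reachable from e1df089: {256f5b0, 56b43f1, a38837e, ae39373, c8eac9a, e1df089, ef9e74c}.
Reachable from c024330: {256f5b0, 56b43f1, a38837e, ae39373, c024330, c8eac9a, cb238e4, e1df089, ef9e74c}.
Only in e1df089's history (ahead): {} — 0.
Only in c024330's history (behind): {c024330, cb238e4} — 2.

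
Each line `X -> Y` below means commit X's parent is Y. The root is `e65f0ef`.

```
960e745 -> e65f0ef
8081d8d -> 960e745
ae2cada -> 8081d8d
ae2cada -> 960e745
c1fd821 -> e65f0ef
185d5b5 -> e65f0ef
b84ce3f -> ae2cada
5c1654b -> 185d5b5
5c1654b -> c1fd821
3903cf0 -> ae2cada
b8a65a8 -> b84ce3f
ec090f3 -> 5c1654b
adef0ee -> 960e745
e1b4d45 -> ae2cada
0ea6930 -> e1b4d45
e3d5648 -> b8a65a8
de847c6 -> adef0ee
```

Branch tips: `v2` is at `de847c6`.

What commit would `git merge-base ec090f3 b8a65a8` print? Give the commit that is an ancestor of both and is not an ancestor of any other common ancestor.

e65f0ef

Ancestors of ec090f3: {185d5b5, 5c1654b, c1fd821, e65f0ef, ec090f3}.
Ancestors of b8a65a8: {8081d8d, 960e745, ae2cada, b84ce3f, b8a65a8, e65f0ef}.
Common ancestors: {e65f0ef}.
The only common ancestor is e65f0ef, so it is the merge base.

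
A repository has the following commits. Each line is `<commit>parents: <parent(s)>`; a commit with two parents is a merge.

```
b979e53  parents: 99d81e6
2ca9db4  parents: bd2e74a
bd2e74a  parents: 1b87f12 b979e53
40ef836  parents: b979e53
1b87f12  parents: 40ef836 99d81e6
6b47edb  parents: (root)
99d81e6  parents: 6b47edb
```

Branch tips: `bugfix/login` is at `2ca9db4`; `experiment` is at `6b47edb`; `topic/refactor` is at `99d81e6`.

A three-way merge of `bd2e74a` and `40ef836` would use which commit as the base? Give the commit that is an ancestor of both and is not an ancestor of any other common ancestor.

Ancestors of bd2e74a: {1b87f12, 40ef836, 6b47edb, 99d81e6, b979e53, bd2e74a}.
Ancestors of 40ef836: {40ef836, 6b47edb, 99d81e6, b979e53}.
Common ancestors: {40ef836, 6b47edb, 99d81e6, b979e53}.
Among these, 40ef836 is not an ancestor of any other common ancestor — it is the merge base.

40ef836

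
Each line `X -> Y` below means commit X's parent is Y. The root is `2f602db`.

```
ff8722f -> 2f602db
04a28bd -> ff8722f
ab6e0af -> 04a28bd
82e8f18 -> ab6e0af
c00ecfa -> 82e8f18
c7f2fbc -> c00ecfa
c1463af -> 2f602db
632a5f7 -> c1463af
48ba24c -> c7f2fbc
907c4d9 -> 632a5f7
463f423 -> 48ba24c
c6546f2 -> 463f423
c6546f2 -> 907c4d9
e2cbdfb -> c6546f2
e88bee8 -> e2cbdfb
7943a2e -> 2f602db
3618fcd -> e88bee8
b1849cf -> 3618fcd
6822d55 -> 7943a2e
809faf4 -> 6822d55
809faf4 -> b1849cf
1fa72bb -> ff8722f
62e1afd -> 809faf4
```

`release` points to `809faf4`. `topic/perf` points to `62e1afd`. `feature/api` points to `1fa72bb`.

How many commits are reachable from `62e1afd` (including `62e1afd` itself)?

21

Walking parent pointers from 62e1afd: reachable set = {04a28bd, 2f602db, 3618fcd, 463f423, 48ba24c, 62e1afd, 632a5f7, 6822d55, 7943a2e, 809faf4, 82e8f18, 907c4d9, ab6e0af, b1849cf, c00ecfa, c1463af, c6546f2, c7f2fbc, e2cbdfb, e88bee8, ff8722f}.
That is 21 commits.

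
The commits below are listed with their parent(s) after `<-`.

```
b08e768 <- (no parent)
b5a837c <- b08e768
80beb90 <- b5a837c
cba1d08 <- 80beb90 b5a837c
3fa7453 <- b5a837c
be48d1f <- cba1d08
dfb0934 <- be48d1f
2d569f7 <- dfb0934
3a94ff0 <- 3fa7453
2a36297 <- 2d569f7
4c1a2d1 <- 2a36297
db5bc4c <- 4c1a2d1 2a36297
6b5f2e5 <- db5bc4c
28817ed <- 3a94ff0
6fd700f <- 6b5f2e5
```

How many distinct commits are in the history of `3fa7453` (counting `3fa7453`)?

3

Walking parent pointers from 3fa7453: reachable set = {3fa7453, b08e768, b5a837c}.
That is 3 commits.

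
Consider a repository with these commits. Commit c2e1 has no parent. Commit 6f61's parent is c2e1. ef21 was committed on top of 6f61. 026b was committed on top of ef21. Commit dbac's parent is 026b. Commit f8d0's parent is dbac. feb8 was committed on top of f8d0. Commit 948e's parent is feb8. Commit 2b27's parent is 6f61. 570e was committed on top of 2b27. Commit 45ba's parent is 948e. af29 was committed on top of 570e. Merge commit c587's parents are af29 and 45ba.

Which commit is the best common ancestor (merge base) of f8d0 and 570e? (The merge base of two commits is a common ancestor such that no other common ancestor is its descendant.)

6f61

Ancestors of f8d0: {026b, 6f61, c2e1, dbac, ef21, f8d0}.
Ancestors of 570e: {2b27, 570e, 6f61, c2e1}.
Common ancestors: {6f61, c2e1}.
Among these, 6f61 is not an ancestor of any other common ancestor — it is the merge base.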